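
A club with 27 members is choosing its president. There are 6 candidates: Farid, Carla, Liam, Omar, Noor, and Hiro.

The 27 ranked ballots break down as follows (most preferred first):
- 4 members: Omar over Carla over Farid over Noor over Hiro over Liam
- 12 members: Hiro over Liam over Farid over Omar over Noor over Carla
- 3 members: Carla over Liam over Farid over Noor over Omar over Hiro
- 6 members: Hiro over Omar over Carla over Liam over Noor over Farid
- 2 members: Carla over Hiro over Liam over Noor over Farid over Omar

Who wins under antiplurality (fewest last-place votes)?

Last-place votes: Farid 6, Carla 12, Liam 4, Omar 2, Noor 0, Hiro 3.

Noor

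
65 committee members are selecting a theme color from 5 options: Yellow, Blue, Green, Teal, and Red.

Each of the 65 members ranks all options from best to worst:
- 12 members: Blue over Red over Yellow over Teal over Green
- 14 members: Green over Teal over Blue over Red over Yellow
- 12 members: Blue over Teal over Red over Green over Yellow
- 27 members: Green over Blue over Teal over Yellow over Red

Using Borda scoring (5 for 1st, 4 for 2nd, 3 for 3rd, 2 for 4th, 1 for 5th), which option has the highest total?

Blue

Yellow: 12×3 + 14×1 + 12×1 + 27×2 = 116
Blue: 12×5 + 14×3 + 12×5 + 27×4 = 270
Green: 12×1 + 14×5 + 12×2 + 27×5 = 241
Teal: 12×2 + 14×4 + 12×4 + 27×3 = 209
Red: 12×4 + 14×2 + 12×3 + 27×1 = 139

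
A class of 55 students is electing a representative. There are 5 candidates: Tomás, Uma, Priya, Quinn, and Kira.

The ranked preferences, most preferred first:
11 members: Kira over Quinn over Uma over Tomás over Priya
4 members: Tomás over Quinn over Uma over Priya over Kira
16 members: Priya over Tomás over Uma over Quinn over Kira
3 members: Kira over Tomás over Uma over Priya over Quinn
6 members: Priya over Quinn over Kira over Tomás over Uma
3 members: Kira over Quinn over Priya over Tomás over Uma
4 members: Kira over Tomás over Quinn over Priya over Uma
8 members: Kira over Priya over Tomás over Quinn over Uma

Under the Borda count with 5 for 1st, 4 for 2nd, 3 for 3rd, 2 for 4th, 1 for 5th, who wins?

Tomás: 11×2 + 4×5 + 16×4 + 3×4 + 6×2 + 3×2 + 4×4 + 8×3 = 176
Uma: 11×3 + 4×3 + 16×3 + 3×3 + 6×1 + 3×1 + 4×1 + 8×1 = 123
Priya: 11×1 + 4×2 + 16×5 + 3×2 + 6×5 + 3×3 + 4×2 + 8×4 = 184
Quinn: 11×4 + 4×4 + 16×2 + 3×1 + 6×4 + 3×4 + 4×3 + 8×2 = 159
Kira: 11×5 + 4×1 + 16×1 + 3×5 + 6×3 + 3×5 + 4×5 + 8×5 = 183

Priya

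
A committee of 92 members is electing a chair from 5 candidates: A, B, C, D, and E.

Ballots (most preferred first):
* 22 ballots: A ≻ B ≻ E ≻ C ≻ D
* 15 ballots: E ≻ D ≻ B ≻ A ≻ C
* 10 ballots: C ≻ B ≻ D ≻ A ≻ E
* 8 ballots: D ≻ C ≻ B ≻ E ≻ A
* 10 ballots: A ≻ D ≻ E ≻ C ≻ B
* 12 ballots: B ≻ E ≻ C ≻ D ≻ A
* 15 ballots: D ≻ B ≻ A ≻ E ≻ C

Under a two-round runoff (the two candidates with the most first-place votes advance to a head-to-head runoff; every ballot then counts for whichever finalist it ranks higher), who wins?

Round 1 first-place votes: A 32, B 12, C 10, D 23, E 15. A and D advance.
Runoff: A is ranked above D on 32 ballots, D above A on 60.

D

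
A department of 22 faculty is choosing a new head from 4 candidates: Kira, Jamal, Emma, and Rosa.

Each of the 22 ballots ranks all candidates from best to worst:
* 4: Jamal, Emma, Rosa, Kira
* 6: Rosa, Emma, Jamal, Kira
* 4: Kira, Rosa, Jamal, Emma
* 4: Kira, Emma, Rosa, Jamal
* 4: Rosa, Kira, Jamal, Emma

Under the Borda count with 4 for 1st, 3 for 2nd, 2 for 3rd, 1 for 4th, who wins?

Rosa

Kira: 4×1 + 6×1 + 4×4 + 4×4 + 4×3 = 54
Jamal: 4×4 + 6×2 + 4×2 + 4×1 + 4×2 = 48
Emma: 4×3 + 6×3 + 4×1 + 4×3 + 4×1 = 50
Rosa: 4×2 + 6×4 + 4×3 + 4×2 + 4×4 = 68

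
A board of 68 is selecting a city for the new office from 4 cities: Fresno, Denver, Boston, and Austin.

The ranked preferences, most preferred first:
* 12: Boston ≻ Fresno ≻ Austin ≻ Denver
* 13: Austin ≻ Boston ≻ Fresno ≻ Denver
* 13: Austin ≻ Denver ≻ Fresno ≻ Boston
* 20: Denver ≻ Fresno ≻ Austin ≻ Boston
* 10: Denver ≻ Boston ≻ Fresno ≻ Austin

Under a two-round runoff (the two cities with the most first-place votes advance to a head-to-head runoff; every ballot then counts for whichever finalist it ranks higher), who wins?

Round 1 first-place votes: Fresno 0, Denver 30, Boston 12, Austin 26. Denver and Austin advance.
Runoff: Denver is ranked above Austin on 30 ballots, Austin above Denver on 38.

Austin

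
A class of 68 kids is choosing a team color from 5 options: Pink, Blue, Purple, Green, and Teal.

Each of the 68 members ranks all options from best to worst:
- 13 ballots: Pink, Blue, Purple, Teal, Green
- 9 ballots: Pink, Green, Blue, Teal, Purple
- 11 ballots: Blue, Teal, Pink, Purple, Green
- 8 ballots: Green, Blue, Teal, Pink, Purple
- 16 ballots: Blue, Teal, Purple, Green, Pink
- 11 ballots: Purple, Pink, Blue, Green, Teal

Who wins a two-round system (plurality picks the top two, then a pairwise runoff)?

Round 1 first-place votes: Pink 22, Blue 27, Purple 11, Green 8, Teal 0. Blue and Pink advance.
Runoff: Blue is ranked above Pink on 35 ballots, Pink above Blue on 33.

Blue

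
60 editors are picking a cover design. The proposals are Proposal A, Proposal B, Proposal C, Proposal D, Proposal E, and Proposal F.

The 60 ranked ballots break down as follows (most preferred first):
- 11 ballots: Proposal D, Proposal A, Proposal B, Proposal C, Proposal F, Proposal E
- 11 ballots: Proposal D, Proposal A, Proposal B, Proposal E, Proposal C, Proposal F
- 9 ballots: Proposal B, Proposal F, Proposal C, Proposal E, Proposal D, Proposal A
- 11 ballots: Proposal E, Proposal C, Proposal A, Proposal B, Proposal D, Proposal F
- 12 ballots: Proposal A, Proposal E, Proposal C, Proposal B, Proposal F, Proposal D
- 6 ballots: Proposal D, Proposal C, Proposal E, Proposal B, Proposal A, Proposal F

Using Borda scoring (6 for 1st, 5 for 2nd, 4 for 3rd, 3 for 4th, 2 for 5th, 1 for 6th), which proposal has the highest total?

Proposal A

Proposal A: 11×5 + 11×5 + 9×1 + 11×4 + 12×6 + 6×2 = 247
Proposal B: 11×4 + 11×4 + 9×6 + 11×3 + 12×3 + 6×3 = 229
Proposal C: 11×3 + 11×2 + 9×4 + 11×5 + 12×4 + 6×5 = 224
Proposal D: 11×6 + 11×6 + 9×2 + 11×2 + 12×1 + 6×6 = 220
Proposal E: 11×1 + 11×3 + 9×3 + 11×6 + 12×5 + 6×4 = 221
Proposal F: 11×2 + 11×1 + 9×5 + 11×1 + 12×2 + 6×1 = 119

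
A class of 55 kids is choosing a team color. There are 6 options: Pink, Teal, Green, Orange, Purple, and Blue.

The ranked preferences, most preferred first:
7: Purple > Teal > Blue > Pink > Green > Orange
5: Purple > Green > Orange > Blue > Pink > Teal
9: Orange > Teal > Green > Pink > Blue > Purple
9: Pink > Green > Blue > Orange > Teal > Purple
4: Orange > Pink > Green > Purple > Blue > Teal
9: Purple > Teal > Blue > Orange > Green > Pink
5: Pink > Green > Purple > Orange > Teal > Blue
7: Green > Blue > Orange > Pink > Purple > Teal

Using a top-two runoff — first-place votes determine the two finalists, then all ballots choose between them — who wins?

Round 1 first-place votes: Pink 14, Teal 0, Green 7, Orange 13, Purple 21, Blue 0. Purple and Pink advance.
Runoff: Purple is ranked above Pink on 21 ballots, Pink above Purple on 34.

Pink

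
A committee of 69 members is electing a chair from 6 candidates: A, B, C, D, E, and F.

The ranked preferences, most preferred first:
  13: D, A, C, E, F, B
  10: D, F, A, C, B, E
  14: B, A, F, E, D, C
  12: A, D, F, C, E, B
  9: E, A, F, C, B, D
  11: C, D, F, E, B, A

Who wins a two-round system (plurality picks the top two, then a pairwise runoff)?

D

Round 1 first-place votes: A 12, B 14, C 11, D 23, E 9, F 0. D and B advance.
Runoff: D is ranked above B on 46 ballots, B above D on 23.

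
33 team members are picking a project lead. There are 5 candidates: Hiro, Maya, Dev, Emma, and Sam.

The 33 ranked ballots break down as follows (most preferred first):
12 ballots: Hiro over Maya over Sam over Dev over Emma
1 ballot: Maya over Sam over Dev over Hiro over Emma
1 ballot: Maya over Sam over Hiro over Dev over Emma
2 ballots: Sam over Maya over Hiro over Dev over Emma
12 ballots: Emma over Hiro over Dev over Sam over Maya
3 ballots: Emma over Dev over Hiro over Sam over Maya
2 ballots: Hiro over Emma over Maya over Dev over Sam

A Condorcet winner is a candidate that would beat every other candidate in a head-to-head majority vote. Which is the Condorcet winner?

Hiro

Hiro vs Maya: 29–4
Hiro vs Dev: 29–4
Hiro vs Emma: 18–15
Hiro vs Sam: 29–4
Hiro beats every other candidate.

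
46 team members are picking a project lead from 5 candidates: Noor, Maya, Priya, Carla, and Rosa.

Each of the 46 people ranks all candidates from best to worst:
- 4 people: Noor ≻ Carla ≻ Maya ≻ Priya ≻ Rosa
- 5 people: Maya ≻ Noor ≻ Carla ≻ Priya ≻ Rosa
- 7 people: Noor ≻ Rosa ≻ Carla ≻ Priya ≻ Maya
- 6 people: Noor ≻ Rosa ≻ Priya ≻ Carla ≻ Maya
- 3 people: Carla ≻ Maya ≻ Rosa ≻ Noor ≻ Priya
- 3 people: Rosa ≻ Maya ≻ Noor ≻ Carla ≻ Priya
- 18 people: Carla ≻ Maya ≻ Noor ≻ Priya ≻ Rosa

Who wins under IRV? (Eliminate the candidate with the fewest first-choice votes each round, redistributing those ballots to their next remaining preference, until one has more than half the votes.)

Round 1: Noor 17, Maya 5, Priya 0, Carla 21, Rosa 3. Priya eliminated.
Round 2: Noor 17, Maya 5, Carla 21, Rosa 3. Rosa eliminated.
Round 3: Noor 17, Maya 8, Carla 21. Maya eliminated.
Round 4: Noor 25, Carla 21. Noor has a majority (≥24).

Noor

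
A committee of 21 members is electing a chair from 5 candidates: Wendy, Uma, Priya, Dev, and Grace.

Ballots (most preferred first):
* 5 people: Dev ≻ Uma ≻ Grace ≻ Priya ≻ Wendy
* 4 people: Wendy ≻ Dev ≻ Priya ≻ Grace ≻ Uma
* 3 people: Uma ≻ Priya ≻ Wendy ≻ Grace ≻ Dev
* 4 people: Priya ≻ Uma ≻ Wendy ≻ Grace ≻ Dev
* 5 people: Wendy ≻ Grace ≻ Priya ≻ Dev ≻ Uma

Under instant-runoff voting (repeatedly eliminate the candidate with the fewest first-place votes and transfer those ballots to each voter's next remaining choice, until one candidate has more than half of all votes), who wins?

Priya

Round 1: Wendy 9, Uma 3, Priya 4, Dev 5, Grace 0. Grace eliminated.
Round 2: Wendy 9, Uma 3, Priya 4, Dev 5. Uma eliminated.
Round 3: Wendy 9, Priya 7, Dev 5. Dev eliminated.
Round 4: Wendy 9, Priya 12. Priya has a majority (≥11).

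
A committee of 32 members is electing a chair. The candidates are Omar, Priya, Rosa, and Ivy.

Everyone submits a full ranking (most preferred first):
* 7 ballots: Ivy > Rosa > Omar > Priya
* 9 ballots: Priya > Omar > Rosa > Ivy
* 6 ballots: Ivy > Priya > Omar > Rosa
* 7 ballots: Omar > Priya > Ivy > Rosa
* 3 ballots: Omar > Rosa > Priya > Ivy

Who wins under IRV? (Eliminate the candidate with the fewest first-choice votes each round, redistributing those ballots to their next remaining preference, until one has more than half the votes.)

Round 1: Omar 10, Priya 9, Rosa 0, Ivy 13. Rosa eliminated.
Round 2: Omar 10, Priya 9, Ivy 13. Priya eliminated.
Round 3: Omar 19, Ivy 13. Omar has a majority (≥17).

Omar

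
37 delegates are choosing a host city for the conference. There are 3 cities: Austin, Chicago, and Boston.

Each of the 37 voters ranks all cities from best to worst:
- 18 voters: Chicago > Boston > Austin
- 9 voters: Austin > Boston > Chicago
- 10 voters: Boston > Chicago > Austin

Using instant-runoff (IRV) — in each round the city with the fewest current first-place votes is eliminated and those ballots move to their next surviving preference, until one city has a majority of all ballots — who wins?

Boston

Round 1: Austin 9, Chicago 18, Boston 10. Austin eliminated.
Round 2: Chicago 18, Boston 19. Boston has a majority (≥19).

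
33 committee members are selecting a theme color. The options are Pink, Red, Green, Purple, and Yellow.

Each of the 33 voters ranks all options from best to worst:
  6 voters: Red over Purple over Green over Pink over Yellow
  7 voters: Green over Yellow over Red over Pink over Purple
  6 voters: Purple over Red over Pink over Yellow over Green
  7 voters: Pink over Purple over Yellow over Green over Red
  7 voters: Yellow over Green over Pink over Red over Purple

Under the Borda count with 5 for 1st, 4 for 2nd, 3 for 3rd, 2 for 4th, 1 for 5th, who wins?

Pink: 6×2 + 7×2 + 6×3 + 7×5 + 7×3 = 100
Red: 6×5 + 7×3 + 6×4 + 7×1 + 7×2 = 96
Green: 6×3 + 7×5 + 6×1 + 7×2 + 7×4 = 101
Purple: 6×4 + 7×1 + 6×5 + 7×4 + 7×1 = 96
Yellow: 6×1 + 7×4 + 6×2 + 7×3 + 7×5 = 102

Yellow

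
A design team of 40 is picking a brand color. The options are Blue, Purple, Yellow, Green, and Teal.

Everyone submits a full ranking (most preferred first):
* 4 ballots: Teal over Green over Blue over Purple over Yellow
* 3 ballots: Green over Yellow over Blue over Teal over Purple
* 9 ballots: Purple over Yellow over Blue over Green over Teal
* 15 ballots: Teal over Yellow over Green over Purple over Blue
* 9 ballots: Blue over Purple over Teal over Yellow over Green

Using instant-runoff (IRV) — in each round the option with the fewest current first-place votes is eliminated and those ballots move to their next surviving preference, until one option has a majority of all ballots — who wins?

Round 1: Blue 9, Purple 9, Yellow 0, Green 3, Teal 19. Yellow eliminated.
Round 2: Blue 9, Purple 9, Green 3, Teal 19. Green eliminated.
Round 3: Blue 12, Purple 9, Teal 19. Purple eliminated.
Round 4: Blue 21, Teal 19. Blue has a majority (≥21).

Blue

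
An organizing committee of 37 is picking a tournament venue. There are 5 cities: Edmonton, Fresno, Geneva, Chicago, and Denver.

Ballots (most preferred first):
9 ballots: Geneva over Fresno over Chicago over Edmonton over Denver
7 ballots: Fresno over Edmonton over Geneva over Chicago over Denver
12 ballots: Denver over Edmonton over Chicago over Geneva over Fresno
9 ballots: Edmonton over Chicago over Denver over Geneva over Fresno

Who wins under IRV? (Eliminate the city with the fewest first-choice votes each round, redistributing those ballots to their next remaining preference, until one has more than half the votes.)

Edmonton

Round 1: Edmonton 9, Fresno 7, Geneva 9, Chicago 0, Denver 12. Chicago eliminated.
Round 2: Edmonton 9, Fresno 7, Geneva 9, Denver 12. Fresno eliminated.
Round 3: Edmonton 16, Geneva 9, Denver 12. Geneva eliminated.
Round 4: Edmonton 25, Denver 12. Edmonton has a majority (≥19).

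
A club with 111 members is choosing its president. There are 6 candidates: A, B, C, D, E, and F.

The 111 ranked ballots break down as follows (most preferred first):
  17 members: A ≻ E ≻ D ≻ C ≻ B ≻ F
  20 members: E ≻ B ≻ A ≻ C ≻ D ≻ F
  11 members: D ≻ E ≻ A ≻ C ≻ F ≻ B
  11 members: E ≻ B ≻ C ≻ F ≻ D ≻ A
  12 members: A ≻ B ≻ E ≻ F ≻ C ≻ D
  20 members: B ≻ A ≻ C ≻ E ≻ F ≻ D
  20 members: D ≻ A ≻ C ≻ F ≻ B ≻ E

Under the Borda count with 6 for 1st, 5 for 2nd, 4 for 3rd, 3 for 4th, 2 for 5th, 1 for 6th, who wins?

A

A: 17×6 + 20×4 + 11×4 + 11×1 + 12×6 + 20×5 + 20×5 = 509
B: 17×2 + 20×5 + 11×1 + 11×5 + 12×5 + 20×6 + 20×2 = 420
C: 17×3 + 20×3 + 11×3 + 11×4 + 12×2 + 20×4 + 20×4 = 372
D: 17×4 + 20×2 + 11×6 + 11×2 + 12×1 + 20×1 + 20×6 = 348
E: 17×5 + 20×6 + 11×5 + 11×6 + 12×4 + 20×3 + 20×1 = 454
F: 17×1 + 20×1 + 11×2 + 11×3 + 12×3 + 20×2 + 20×3 = 228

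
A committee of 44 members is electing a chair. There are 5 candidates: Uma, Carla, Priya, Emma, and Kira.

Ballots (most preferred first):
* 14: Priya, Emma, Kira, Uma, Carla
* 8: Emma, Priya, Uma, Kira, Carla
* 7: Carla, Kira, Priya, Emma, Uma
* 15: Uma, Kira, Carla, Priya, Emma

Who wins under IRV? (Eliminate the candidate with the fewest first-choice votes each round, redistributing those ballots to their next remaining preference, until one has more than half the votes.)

Round 1: Uma 15, Carla 7, Priya 14, Emma 8, Kira 0. Kira eliminated.
Round 2: Uma 15, Carla 7, Priya 14, Emma 8. Carla eliminated.
Round 3: Uma 15, Priya 21, Emma 8. Emma eliminated.
Round 4: Uma 15, Priya 29. Priya has a majority (≥23).

Priya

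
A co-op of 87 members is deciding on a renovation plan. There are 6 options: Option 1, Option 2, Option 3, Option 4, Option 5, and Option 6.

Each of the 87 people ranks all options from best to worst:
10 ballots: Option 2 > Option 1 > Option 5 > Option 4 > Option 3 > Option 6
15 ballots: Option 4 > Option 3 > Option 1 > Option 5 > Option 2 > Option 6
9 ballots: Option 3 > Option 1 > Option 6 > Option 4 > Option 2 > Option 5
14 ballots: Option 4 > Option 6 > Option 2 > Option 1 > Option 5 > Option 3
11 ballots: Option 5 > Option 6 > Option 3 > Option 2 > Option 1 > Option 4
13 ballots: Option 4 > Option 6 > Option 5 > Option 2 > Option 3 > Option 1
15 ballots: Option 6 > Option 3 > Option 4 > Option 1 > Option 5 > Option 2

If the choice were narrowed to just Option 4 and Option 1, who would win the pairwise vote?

Option 4 is ranked above Option 1 on 57 ballots; Option 1 above Option 4 on 30.

Option 4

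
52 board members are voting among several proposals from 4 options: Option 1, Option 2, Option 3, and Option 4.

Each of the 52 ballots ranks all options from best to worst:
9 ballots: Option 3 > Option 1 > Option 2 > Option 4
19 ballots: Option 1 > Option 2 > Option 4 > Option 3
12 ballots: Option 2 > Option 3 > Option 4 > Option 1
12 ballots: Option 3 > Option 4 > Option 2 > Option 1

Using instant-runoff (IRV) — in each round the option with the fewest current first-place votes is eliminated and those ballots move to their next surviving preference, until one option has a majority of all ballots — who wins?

Round 1: Option 1 19, Option 2 12, Option 3 21, Option 4 0. Option 4 eliminated.
Round 2: Option 1 19, Option 2 12, Option 3 21. Option 2 eliminated.
Round 3: Option 1 19, Option 3 33. Option 3 has a majority (≥27).

Option 3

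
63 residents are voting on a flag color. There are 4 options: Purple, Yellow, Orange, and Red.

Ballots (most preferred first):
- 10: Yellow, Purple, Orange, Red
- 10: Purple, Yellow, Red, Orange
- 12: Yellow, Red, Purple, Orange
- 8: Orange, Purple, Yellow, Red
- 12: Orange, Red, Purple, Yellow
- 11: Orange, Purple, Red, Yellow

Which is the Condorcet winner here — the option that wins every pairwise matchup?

Purple vs Yellow: 41–22
Purple vs Orange: 32–31
Purple vs Red: 39–24
Purple beats every other option.

Purple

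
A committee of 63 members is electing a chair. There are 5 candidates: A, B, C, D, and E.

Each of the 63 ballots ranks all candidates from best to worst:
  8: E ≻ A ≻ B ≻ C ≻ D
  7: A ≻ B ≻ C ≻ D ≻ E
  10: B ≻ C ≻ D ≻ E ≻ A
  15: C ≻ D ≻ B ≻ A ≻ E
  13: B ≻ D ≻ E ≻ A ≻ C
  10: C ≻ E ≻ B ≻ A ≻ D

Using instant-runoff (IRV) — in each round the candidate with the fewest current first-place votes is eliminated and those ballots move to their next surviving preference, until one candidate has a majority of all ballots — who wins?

Round 1: A 7, B 23, C 25, D 0, E 8. D eliminated.
Round 2: A 7, B 23, C 25, E 8. A eliminated.
Round 3: B 30, C 25, E 8. E eliminated.
Round 4: B 38, C 25. B has a majority (≥32).

B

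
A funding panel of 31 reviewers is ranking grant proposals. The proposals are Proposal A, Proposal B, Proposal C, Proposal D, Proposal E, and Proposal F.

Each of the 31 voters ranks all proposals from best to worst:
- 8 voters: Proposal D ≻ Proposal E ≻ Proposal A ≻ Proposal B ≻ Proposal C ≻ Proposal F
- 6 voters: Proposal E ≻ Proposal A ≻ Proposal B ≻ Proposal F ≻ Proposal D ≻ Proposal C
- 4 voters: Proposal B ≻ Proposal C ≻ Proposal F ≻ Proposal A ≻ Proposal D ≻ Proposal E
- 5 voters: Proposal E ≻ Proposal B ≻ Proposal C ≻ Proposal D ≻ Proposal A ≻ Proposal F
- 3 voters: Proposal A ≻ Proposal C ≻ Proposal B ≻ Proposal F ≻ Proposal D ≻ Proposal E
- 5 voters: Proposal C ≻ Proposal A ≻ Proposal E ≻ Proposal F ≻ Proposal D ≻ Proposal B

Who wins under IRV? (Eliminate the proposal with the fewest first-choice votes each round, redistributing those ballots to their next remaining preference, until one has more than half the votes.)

Round 1: Proposal A 3, Proposal B 4, Proposal C 5, Proposal D 8, Proposal E 11, Proposal F 0. Proposal F eliminated.
Round 2: Proposal A 3, Proposal B 4, Proposal C 5, Proposal D 8, Proposal E 11. Proposal A eliminated.
Round 3: Proposal B 4, Proposal C 8, Proposal D 8, Proposal E 11. Proposal B eliminated.
Round 4: Proposal C 12, Proposal D 8, Proposal E 11. Proposal D eliminated.
Round 5: Proposal C 12, Proposal E 19. Proposal E has a majority (≥16).

Proposal E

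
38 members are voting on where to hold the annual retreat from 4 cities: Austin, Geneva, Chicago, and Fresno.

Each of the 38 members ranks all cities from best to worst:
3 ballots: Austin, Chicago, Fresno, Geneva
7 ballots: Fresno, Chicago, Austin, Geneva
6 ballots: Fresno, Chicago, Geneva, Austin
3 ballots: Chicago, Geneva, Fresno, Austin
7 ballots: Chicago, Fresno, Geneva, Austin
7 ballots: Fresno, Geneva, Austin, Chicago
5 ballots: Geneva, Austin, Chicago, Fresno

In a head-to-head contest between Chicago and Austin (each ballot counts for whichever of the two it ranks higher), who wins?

Chicago

Chicago is ranked above Austin on 23 ballots; Austin above Chicago on 15.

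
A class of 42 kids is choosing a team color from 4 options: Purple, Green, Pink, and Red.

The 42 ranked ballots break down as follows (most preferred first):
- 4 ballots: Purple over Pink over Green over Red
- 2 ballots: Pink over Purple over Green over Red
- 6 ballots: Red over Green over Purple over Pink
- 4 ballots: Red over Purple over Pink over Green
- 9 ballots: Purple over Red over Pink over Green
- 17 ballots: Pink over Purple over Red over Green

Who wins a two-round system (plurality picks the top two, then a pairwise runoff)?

Round 1 first-place votes: Purple 13, Green 0, Pink 19, Red 10. Pink and Purple advance.
Runoff: Pink is ranked above Purple on 19 ballots, Purple above Pink on 23.

Purple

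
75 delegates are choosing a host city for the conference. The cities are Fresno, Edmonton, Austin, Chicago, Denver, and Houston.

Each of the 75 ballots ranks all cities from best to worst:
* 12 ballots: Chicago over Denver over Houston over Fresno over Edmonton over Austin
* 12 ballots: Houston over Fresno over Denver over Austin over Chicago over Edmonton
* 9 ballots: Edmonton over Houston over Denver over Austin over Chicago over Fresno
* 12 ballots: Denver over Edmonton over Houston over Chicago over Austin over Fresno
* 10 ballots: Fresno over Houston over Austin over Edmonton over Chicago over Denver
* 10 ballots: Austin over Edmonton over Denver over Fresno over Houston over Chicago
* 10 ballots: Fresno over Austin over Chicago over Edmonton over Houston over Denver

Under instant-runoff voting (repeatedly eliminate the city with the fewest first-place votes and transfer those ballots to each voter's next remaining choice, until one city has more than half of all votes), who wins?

Houston

Round 1: Fresno 20, Edmonton 9, Austin 10, Chicago 12, Denver 12, Houston 12. Edmonton eliminated.
Round 2: Fresno 20, Austin 10, Chicago 12, Denver 12, Houston 21. Austin eliminated.
Round 3: Fresno 20, Chicago 12, Denver 22, Houston 21. Chicago eliminated.
Round 4: Fresno 20, Denver 34, Houston 21. Fresno eliminated.
Round 5: Denver 34, Houston 41. Houston has a majority (≥38).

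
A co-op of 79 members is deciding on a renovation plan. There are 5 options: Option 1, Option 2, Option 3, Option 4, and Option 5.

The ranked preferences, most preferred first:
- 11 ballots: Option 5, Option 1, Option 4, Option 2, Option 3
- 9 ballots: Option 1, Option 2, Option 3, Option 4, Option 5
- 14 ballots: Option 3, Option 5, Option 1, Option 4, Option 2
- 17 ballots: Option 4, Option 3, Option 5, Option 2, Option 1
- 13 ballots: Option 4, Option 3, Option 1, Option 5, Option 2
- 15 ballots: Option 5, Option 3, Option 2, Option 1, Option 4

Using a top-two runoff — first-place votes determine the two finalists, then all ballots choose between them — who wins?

Round 1 first-place votes: Option 1 9, Option 2 0, Option 3 14, Option 4 30, Option 5 26. Option 4 and Option 5 advance.
Runoff: Option 4 is ranked above Option 5 on 39 ballots, Option 5 above Option 4 on 40.

Option 5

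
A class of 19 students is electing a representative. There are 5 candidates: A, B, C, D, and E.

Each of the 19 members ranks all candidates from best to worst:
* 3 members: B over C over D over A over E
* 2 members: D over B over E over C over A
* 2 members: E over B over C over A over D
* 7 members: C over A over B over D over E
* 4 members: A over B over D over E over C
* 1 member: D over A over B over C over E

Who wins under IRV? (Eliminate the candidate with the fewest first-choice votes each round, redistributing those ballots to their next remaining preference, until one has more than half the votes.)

Round 1: A 4, B 3, C 7, D 3, E 2. E eliminated.
Round 2: A 4, B 5, C 7, D 3. D eliminated.
Round 3: A 5, B 7, C 7. A eliminated.
Round 4: B 12, C 7. B has a majority (≥10).

B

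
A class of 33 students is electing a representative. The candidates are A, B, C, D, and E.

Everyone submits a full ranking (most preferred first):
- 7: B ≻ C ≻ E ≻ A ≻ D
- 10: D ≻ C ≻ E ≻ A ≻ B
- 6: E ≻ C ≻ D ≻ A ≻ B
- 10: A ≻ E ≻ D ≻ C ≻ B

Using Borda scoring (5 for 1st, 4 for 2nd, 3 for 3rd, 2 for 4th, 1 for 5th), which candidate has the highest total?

A: 7×2 + 10×2 + 6×2 + 10×5 = 96
B: 7×5 + 10×1 + 6×1 + 10×1 = 61
C: 7×4 + 10×4 + 6×4 + 10×2 = 112
D: 7×1 + 10×5 + 6×3 + 10×3 = 105
E: 7×3 + 10×3 + 6×5 + 10×4 = 121

E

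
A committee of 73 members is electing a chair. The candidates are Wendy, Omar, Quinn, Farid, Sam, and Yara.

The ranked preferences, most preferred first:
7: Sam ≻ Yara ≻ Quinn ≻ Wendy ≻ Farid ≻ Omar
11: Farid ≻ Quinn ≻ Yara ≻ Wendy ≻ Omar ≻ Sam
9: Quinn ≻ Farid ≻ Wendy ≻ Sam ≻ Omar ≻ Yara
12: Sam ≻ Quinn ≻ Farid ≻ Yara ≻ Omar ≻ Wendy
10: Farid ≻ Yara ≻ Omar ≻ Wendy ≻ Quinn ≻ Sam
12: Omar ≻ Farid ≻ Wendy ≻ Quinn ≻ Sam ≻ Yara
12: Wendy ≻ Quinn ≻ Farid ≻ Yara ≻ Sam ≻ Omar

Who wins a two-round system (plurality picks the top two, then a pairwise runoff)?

Farid

Round 1 first-place votes: Wendy 12, Omar 12, Quinn 9, Farid 21, Sam 19, Yara 0. Farid and Sam advance.
Runoff: Farid is ranked above Sam on 54 ballots, Sam above Farid on 19.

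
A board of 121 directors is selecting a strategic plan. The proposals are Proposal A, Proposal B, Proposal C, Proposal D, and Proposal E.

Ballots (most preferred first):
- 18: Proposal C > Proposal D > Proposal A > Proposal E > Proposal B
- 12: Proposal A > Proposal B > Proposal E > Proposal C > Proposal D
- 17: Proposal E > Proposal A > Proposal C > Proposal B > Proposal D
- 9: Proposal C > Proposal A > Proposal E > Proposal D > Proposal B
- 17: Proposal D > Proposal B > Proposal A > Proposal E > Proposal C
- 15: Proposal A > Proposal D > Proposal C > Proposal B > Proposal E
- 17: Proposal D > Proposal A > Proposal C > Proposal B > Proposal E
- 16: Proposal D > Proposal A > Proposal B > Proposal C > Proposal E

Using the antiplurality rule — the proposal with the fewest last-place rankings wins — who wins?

Last-place votes: Proposal A 0, Proposal B 27, Proposal C 17, Proposal D 29, Proposal E 48.

Proposal A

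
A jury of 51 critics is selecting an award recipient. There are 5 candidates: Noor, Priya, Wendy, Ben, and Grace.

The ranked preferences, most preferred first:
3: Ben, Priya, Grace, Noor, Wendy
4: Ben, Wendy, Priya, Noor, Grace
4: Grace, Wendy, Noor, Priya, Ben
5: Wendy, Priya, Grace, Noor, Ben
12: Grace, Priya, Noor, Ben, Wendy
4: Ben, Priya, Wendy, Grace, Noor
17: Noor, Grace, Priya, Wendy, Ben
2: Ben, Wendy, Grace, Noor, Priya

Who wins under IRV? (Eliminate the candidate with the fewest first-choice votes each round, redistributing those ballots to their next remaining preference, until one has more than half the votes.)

Round 1: Noor 17, Priya 0, Wendy 5, Ben 13, Grace 16. Priya eliminated.
Round 2: Noor 17, Wendy 5, Ben 13, Grace 16. Wendy eliminated.
Round 3: Noor 17, Ben 13, Grace 21. Ben eliminated.
Round 4: Noor 21, Grace 30. Grace has a majority (≥26).

Grace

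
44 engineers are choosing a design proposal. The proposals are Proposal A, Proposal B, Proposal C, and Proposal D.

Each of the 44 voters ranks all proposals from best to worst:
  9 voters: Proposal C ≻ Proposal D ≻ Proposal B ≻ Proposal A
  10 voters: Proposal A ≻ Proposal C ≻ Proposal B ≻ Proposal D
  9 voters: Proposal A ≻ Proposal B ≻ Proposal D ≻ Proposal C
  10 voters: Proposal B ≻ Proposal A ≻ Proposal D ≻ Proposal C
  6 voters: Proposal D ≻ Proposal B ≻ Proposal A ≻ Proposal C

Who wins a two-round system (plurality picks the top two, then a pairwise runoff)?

Round 1 first-place votes: Proposal A 19, Proposal B 10, Proposal C 9, Proposal D 6. Proposal A and Proposal B advance.
Runoff: Proposal A is ranked above Proposal B on 19 ballots, Proposal B above Proposal A on 25.

Proposal B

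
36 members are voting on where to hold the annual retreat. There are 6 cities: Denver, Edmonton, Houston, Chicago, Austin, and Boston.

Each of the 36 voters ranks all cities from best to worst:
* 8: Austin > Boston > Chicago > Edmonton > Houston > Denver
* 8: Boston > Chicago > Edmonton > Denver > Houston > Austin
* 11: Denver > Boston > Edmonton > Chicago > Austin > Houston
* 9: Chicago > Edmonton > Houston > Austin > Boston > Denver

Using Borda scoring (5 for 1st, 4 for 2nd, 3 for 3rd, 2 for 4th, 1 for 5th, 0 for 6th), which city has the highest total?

Denver: 8×0 + 8×2 + 11×5 + 9×0 = 71
Edmonton: 8×2 + 8×3 + 11×3 + 9×4 = 109
Houston: 8×1 + 8×1 + 11×0 + 9×3 = 43
Chicago: 8×3 + 8×4 + 11×2 + 9×5 = 123
Austin: 8×5 + 8×0 + 11×1 + 9×2 = 69
Boston: 8×4 + 8×5 + 11×4 + 9×1 = 125

Boston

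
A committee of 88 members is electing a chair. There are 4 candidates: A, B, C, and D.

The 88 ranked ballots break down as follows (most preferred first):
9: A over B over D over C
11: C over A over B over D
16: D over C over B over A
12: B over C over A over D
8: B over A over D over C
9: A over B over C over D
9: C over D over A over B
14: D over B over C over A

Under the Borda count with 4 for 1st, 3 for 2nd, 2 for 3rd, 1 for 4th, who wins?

A: 9×4 + 11×3 + 16×1 + 12×2 + 8×3 + 9×4 + 9×2 + 14×1 = 201
B: 9×3 + 11×2 + 16×2 + 12×4 + 8×4 + 9×3 + 9×1 + 14×3 = 239
C: 9×1 + 11×4 + 16×3 + 12×3 + 8×1 + 9×2 + 9×4 + 14×2 = 227
D: 9×2 + 11×1 + 16×4 + 12×1 + 8×2 + 9×1 + 9×3 + 14×4 = 213

B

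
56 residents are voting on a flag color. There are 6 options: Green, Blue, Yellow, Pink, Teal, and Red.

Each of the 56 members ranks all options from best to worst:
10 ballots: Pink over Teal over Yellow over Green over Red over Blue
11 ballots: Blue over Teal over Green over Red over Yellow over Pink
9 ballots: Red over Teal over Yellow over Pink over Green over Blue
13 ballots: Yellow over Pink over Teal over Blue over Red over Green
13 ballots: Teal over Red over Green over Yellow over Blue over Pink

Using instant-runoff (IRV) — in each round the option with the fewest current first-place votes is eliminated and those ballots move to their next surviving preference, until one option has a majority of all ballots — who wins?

Round 1: Green 0, Blue 11, Yellow 13, Pink 10, Teal 13, Red 9. Green eliminated.
Round 2: Blue 11, Yellow 13, Pink 10, Teal 13, Red 9. Red eliminated.
Round 3: Blue 11, Yellow 13, Pink 10, Teal 22. Pink eliminated.
Round 4: Blue 11, Yellow 13, Teal 32. Teal has a majority (≥29).

Teal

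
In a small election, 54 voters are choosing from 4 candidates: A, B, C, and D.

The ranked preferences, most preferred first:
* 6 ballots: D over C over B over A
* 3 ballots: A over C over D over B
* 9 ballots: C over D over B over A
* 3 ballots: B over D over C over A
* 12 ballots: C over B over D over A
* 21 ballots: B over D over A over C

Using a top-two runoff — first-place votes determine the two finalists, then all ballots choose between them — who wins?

Round 1 first-place votes: A 3, B 24, C 21, D 6. B and C advance.
Runoff: B is ranked above C on 24 ballots, C above B on 30.

C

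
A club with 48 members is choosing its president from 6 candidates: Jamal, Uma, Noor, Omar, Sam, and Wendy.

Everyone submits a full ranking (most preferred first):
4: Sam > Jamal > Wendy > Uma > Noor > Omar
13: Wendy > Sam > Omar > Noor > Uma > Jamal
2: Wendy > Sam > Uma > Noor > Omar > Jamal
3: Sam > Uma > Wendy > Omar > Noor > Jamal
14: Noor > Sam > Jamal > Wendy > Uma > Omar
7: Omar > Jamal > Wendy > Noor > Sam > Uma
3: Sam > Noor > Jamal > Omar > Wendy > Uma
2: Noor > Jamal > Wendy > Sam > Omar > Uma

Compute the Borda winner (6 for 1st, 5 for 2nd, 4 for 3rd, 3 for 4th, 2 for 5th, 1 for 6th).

Jamal: 4×5 + 13×1 + 2×1 + 3×1 + 14×4 + 7×5 + 3×4 + 2×5 = 151
Uma: 4×3 + 13×2 + 2×4 + 3×5 + 14×2 + 7×1 + 3×1 + 2×1 = 101
Noor: 4×2 + 13×3 + 2×3 + 3×2 + 14×6 + 7×3 + 3×5 + 2×6 = 191
Omar: 4×1 + 13×4 + 2×2 + 3×3 + 14×1 + 7×6 + 3×3 + 2×2 = 138
Sam: 4×6 + 13×5 + 2×5 + 3×6 + 14×5 + 7×2 + 3×6 + 2×3 = 225
Wendy: 4×4 + 13×6 + 2×6 + 3×4 + 14×3 + 7×4 + 3×2 + 2×4 = 202

Sam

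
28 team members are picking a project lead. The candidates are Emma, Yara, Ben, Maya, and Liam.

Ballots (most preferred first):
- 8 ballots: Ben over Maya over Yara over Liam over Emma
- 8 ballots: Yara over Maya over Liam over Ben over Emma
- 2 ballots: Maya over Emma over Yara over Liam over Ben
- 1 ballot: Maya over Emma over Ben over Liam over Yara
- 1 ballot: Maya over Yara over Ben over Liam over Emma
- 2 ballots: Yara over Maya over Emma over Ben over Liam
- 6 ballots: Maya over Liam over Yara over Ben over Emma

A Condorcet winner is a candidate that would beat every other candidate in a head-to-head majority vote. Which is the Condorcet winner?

Maya vs Emma: 28–0
Maya vs Yara: 18–10
Maya vs Ben: 20–8
Maya vs Liam: 28–0
Maya beats every other candidate.

Maya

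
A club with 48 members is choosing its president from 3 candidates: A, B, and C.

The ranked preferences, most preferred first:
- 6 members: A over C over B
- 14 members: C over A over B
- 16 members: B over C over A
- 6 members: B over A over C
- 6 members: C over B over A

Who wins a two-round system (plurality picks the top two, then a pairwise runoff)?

Round 1 first-place votes: A 6, B 22, C 20. B and C advance.
Runoff: B is ranked above C on 22 ballots, C above B on 26.

C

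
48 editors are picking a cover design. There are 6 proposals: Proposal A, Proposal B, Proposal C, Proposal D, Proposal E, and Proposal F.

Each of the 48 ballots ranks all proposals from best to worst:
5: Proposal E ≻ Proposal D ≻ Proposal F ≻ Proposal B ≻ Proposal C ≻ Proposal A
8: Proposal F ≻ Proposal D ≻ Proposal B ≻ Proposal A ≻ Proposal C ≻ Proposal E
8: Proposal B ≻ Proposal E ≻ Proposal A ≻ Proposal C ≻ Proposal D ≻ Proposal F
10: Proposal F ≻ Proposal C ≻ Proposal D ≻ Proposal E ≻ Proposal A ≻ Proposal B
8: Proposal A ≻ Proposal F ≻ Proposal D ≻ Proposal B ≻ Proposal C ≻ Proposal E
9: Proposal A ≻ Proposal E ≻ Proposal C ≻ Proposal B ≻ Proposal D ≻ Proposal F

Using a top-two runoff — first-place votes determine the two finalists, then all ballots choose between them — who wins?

Round 1 first-place votes: Proposal A 17, Proposal B 8, Proposal C 0, Proposal D 0, Proposal E 5, Proposal F 18. Proposal F and Proposal A advance.
Runoff: Proposal F is ranked above Proposal A on 23 ballots, Proposal A above Proposal F on 25.

Proposal A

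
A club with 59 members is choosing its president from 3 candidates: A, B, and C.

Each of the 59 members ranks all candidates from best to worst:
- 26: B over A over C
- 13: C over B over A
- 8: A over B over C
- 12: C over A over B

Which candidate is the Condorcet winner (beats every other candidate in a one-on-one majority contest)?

B

B vs A: 39–20
B vs C: 34–25
B beats every other candidate.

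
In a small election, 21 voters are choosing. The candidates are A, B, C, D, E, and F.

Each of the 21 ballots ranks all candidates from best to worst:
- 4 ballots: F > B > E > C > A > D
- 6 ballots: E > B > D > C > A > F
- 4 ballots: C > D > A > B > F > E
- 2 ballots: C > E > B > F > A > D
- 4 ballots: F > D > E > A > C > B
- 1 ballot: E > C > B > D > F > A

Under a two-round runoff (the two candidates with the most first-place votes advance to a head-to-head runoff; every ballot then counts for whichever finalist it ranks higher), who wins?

F

Round 1 first-place votes: A 0, B 0, C 6, D 0, E 7, F 8. F and E advance.
Runoff: F is ranked above E on 12 ballots, E above F on 9.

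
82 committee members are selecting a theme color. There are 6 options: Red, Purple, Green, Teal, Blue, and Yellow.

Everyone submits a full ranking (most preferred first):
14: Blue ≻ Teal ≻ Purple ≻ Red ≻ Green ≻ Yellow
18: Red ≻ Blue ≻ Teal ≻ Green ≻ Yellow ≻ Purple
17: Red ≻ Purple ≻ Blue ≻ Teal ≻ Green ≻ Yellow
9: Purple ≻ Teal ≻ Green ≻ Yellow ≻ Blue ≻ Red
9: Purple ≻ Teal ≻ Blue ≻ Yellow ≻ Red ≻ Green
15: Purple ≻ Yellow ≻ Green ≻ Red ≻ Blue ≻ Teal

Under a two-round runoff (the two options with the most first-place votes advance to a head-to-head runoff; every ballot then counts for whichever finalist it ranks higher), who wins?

Round 1 first-place votes: Red 35, Purple 33, Green 0, Teal 0, Blue 14, Yellow 0. Red and Purple advance.
Runoff: Red is ranked above Purple on 35 ballots, Purple above Red on 47.

Purple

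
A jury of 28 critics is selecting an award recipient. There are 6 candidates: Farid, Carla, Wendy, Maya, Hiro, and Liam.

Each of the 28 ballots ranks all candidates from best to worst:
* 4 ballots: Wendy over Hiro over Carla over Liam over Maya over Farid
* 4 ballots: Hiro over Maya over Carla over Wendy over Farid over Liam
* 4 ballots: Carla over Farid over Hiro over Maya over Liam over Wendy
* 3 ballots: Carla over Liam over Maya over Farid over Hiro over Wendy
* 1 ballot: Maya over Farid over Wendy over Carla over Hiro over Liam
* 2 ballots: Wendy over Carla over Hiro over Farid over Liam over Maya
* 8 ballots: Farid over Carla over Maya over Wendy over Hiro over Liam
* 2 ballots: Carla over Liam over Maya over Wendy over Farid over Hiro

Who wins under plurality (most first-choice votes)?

Carla

First-place votes: Farid 8, Carla 9, Wendy 6, Maya 1, Hiro 4, Liam 0.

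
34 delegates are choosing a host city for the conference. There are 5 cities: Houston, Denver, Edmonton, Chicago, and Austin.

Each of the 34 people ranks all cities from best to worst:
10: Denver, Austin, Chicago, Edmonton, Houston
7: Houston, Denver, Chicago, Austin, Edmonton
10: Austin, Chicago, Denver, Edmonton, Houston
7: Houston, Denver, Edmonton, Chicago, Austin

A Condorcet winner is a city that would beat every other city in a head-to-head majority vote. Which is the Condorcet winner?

Denver vs Houston: 20–14
Denver vs Edmonton: 34–0
Denver vs Chicago: 24–10
Denver vs Austin: 24–10
Denver beats every other city.

Denver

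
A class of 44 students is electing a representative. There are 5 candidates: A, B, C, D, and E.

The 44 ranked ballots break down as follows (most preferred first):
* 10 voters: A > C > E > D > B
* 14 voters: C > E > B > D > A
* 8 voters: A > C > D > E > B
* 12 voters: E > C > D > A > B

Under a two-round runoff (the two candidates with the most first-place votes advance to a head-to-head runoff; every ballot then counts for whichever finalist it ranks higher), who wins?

C

Round 1 first-place votes: A 18, B 0, C 14, D 0, E 12. A and C advance.
Runoff: A is ranked above C on 18 ballots, C above A on 26.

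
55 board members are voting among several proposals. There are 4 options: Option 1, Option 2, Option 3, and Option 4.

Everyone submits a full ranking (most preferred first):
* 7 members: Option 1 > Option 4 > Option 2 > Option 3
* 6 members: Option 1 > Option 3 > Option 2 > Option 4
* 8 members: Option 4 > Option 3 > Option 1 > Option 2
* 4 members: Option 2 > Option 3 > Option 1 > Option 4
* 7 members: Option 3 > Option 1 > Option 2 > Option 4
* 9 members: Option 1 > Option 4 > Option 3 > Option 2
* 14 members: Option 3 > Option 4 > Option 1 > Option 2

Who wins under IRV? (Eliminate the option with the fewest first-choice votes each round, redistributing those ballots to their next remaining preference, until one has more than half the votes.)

Round 1: Option 1 22, Option 2 4, Option 3 21, Option 4 8. Option 2 eliminated.
Round 2: Option 1 22, Option 3 25, Option 4 8. Option 4 eliminated.
Round 3: Option 1 22, Option 3 33. Option 3 has a majority (≥28).

Option 3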